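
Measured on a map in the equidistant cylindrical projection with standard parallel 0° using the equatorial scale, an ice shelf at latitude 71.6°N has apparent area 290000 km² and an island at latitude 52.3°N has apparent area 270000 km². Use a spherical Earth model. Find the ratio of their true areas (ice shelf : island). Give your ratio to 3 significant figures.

0.554

Plate carrée has h = 1 and k = sec φ, giving areal scale sec φ; true area = (apparent area) · cos φ.
True area of ice shelf: 290000 × cos(71.6°) = 290000 × 0.3156 = 91540 km².
True area of island: 270000 × cos(52.3°) = 270000 × 0.6115 = 165100 km².
Ratio = 91540 / 165100 ≈ 0.554.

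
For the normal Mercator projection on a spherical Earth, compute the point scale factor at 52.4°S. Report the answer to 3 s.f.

For Mercator, h = k = sec φ (a conformal cylindrical projection has a single point scale, 1/cos φ).
k = 1/cos 52.4° = 1/0.6101 = 1.639.

1.64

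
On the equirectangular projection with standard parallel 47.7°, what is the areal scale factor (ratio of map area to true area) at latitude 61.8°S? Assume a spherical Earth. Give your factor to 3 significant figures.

With standard parallel φ₀ = 47.7°, the equirectangular projection gives x = Rλ cos φ₀, y = Rφ, so h = 1 and k = cos 47.7° / cos φ.
Areal scale = h·k = 1 × cos φ₀ / cos φ; at 61.8°, h = 1.000, k = 1.424, so h·k = 1.424.

1.42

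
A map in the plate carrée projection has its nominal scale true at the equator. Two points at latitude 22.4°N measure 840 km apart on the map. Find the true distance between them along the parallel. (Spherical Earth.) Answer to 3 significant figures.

In the plate carrée (x = Rλ, y = Rφ), meridians are true-scale (h = 1) and parallels are stretched by k = sec φ.
Along the parallel at 22.4°, map distances are exaggerated by k = sec 22.4° = 1.082.
True distance = 840 / 1.082 = 840 × cos 22.4° ≈ 777 km.

777 km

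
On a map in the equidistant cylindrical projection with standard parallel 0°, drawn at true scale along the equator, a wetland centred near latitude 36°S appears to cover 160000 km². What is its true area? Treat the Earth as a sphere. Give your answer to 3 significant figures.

Plate carrée maps x = Rλ, y = Rφ. The meridian scale is h = 1 and the parallel scale is k = 1/cos φ = sec φ.
Areal scale = h·k = 1 × sec φ; at 36°, h = 1.000, k = 1.236, so h·k = 1.236.
True area = apparent / (areal scale) = 160000 / 1.236 ≈ 129000 km².

129000 km²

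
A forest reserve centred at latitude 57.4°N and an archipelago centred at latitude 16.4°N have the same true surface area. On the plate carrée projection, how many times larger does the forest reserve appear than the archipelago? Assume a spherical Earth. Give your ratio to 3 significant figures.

1.78

Plate carrée maps x = Rλ, y = Rφ. The meridian scale is h = 1 and the parallel scale is k = 1/cos φ = sec φ.
Areal scale at 57.4°: h·k = 1.000 × 1.856 = 1.856.
Areal scale at 16.4°: h·k = 1.000 × 1.042 = 1.042.
Ratio = 1.856/1.042 ≈ 1.78.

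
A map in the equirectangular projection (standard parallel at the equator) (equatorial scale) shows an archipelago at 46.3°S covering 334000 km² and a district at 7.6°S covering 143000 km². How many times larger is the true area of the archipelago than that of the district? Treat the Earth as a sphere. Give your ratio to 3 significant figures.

1.63

Plate carrée has h = 1 and k = sec φ, giving areal scale sec φ; true area = (apparent area) · cos φ.
True area of archipelago: 334000 × cos(46.3°) = 334000 × 0.6909 = 230800 km².
True area of district: 143000 × cos(7.6°) = 143000 × 0.9912 = 141700 km².
Ratio = 230800 / 141700 ≈ 1.63.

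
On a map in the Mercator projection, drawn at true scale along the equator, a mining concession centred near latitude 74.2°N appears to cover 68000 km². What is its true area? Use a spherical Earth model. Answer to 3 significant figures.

5040 km²

The Mercator projection is conformal; its linear scale factor is the same in every direction and equals sec φ = 1/cos φ.
Areal scale = k² = sec²φ = 1/cos²(74.2°) = 1/0.2723² = 13.49.
True area = apparent / (areal scale) = 68000 / 13.49 ≈ 5040 km².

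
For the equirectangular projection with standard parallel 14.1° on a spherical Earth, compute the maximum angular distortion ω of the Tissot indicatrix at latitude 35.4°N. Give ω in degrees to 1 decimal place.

9.9°

The equidistant cylindrical projection with φ₀ = 14.1° has h = 1 (meridians true) and k = cos φ₀ / cos φ along parallels.
At 35.4°: h = 1.000, k = 1.190; principal scales a = 1.190, b = 1.000.
sin(ω/2) = (a − b)/(a + b) = 0.1898/2.190 = 0.08669, so ω = 2 arcsin(0.08669) ≈ 9.9°.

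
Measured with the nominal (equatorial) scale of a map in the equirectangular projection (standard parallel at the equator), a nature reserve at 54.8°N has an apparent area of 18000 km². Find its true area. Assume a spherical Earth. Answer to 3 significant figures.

In the plate carrée (x = Rλ, y = Rφ), meridians are true-scale (h = 1) and parallels are stretched by k = sec φ.
Areal scale = h·k = 1 × sec φ; at 54.8°, h = 1.000, k = 1.735, so h·k = 1.735.
True area = apparent / (areal scale) = 18000 / 1.735 ≈ 10400 km².

10400 km²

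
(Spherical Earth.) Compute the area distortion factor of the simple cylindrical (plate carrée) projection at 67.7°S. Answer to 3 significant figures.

In the plate carrée (x = Rλ, y = Rφ), meridians are true-scale (h = 1) and parallels are stretched by k = sec φ.
Areal scale = h·k = 1 × sec φ; at 67.7°, h = 1.000, k = 2.635, so h·k = 2.635.

2.64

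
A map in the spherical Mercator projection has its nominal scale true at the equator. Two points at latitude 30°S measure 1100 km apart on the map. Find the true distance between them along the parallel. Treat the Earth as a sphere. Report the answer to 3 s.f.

953 km

For Mercator, h = k = sec φ (a conformal cylindrical projection has a single point scale, 1/cos φ).
Along the parallel at 30°, map distances are exaggerated by k = sec 30° = 1.155.
True distance = 1100 / 1.155 = 1100 × cos 30° ≈ 953 km.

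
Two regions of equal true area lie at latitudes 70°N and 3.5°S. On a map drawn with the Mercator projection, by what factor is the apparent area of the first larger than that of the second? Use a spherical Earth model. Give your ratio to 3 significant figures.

8.52

Mercator areal scale is sec²φ.
At 70°: sec²(70°) = 1/0.3420² = 8.549.
At 3.5°: sec²(3.5°) = 1/0.9981² = 1.004.
Ratio = 8.549/1.004 = cos²(3.5°)/cos²(70°) ≈ 8.52.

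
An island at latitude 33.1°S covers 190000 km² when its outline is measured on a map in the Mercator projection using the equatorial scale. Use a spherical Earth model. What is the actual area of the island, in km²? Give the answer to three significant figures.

133000 km²

Mercator is conformal, so the point scale is isotropic: h = k = sec φ = 1/cos φ.
Areal scale = k² = sec²φ = 1/cos²(33.1°) = 1/0.8377² = 1.425.
True area = apparent / (areal scale) = 190000 / 1.425 ≈ 133000 km².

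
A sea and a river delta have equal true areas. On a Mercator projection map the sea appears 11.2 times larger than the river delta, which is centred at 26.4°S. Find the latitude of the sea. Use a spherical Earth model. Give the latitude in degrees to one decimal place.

On Mercator, (apparent₁)/(apparent₂) = sec²φ₁ / sec²φ₂ when true areas are equal.
cos²φ₂ / cos²φ₁ = 11.2  ⇒  cos φ₁ = cos 26.4° / √11.2 = 0.8957/3.347 = 0.2676.
φ₁ = arccos(0.2676) ≈ 74.5°.

74.5°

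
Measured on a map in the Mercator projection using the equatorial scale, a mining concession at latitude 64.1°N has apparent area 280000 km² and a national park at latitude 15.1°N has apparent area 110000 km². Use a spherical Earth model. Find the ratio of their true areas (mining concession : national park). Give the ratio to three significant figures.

0.521

Mercator's areal exaggeration is sec²φ; hence true area = (apparent area) · cos²φ.
True area of mining concession: 280000 × cos²(64.1°) = 280000 × 0.1908 = 53420 km².
True area of national park: 110000 × cos²(15.1°) = 110000 × 0.9321 = 102500 km².
Ratio = 53420 / 102500 ≈ 0.521.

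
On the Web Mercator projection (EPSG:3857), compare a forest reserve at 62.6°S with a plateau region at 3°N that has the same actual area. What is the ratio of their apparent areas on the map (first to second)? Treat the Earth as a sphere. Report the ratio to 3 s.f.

4.71

Mercator is conformal with k = sec φ, so areal scale = k² = sec²φ.
At 62.6°: sec²(62.6°) = 1/0.4602² = 4.722.
At 3°: sec²(3°) = 1/0.9986² = 1.003.
Ratio = 4.722/1.003 = cos²(3°)/cos²(62.6°) ≈ 4.71.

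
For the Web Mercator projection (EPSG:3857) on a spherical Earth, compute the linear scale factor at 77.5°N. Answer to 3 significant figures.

For Mercator, h = k = sec φ (a conformal cylindrical projection has a single point scale, 1/cos φ).
k = 1/cos 77.5° = 1/0.2164 = 4.620.

4.62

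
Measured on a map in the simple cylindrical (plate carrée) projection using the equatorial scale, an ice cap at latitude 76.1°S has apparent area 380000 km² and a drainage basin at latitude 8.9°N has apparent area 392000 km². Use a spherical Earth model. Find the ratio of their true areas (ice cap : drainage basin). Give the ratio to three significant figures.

Plate carrée has h = 1 and k = sec φ, giving areal scale sec φ; true area = (apparent area) · cos φ.
True area of ice cap: 380000 × cos(76.1°) = 380000 × 0.2402 = 91290 km².
True area of drainage basin: 392000 × cos(8.9°) = 392000 × 0.9880 = 387300 km².
Ratio = 91290 / 387300 ≈ 0.236.

0.236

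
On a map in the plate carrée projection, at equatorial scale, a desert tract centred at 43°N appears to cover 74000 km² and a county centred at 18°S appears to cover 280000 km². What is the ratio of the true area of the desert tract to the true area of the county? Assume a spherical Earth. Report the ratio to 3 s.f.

0.203

On the plate carrée, areal scale = h·k = 1 × sec φ, so true area = apparent × cos φ.
True area of desert tract: 74000 × cos(43°) = 74000 × 0.7314 = 54120 km².
True area of county: 280000 × cos(18°) = 280000 × 0.9511 = 266300 km².
Ratio = 54120 / 266300 ≈ 0.203.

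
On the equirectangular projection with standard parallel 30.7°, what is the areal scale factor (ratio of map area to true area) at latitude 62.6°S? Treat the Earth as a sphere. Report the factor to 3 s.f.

1.87

With standard parallel φ₀ = 30.7°, the equirectangular projection gives x = Rλ cos φ₀, y = Rφ, so h = 1 and k = cos 30.7° / cos φ.
Areal scale = h·k = 1 × cos φ₀ / cos φ; at 62.6°, h = 1.000, k = 1.868, so h·k = 1.868.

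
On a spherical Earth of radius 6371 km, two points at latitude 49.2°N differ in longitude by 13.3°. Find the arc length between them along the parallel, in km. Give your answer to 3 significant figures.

Arc length along a parallel = R cos φ · Δλ (with Δλ in radians).
= 6371 × cos 49.2° × (13.3° × π/180) = 6371 × 0.6534 × 0.2321 ≈ 966 km.

966 km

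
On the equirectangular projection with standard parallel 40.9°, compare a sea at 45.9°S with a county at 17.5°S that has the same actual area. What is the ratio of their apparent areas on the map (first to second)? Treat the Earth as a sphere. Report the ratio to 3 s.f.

With standard parallel φ₀ = 40.9°, the equirectangular projection gives x = Rλ cos φ₀, y = Rφ, so h = 1 and k = cos 40.9° / cos φ.
Areal scale at 45.9°: h·k = 1.000 × 1.086 = 1.086.
Areal scale at 17.5°: h·k = 1.000 × 0.7925 = 0.7925.
Ratio = 1.086/0.7925 ≈ 1.37.

1.37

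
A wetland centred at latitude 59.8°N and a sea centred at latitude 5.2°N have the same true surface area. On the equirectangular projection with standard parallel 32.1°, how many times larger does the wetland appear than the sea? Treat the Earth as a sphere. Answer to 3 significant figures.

1.98

The equidistant cylindrical projection with φ₀ = 32.1° has h = 1 (meridians true) and k = cos φ₀ / cos φ along parallels.
Areal scale at 59.8°: h·k = 1.000 × 1.684 = 1.684.
Areal scale at 5.2°: h·k = 1.000 × 0.8506 = 0.8506.
Ratio = 1.684/0.8506 ≈ 1.98.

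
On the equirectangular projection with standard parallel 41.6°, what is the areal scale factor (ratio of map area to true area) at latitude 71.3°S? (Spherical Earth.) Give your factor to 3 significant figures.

2.33

The equidistant cylindrical projection with φ₀ = 41.6° has h = 1 (meridians true) and k = cos φ₀ / cos φ along parallels.
Areal scale = h·k = 1 × cos φ₀ / cos φ; at 71.3°, h = 1.000, k = 2.332, so h·k = 2.332.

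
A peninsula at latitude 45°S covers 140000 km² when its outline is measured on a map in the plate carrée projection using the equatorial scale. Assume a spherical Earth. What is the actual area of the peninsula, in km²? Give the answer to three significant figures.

99000 km²

For the equirectangular projection with φ₀ = 0 (plate carrée), h = 1 along meridians and k = sec φ along parallels.
Areal scale = h·k = 1 × sec φ; at 45°, h = 1.000, k = 1.414, so h·k = 1.414.
True area = apparent / (areal scale) = 140000 / 1.414 ≈ 99000 km².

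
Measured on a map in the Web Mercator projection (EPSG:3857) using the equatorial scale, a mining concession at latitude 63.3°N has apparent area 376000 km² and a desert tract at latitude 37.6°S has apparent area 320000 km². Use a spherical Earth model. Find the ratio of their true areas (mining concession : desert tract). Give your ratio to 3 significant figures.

0.378

On Mercator the areal scale is sec²φ, so true area = apparent × cos²φ.
True area of mining concession: 376000 × cos²(63.3°) = 376000 × 0.2019 = 75910 km².
True area of desert tract: 320000 × cos²(37.6°) = 320000 × 0.6277 = 200900 km².
Ratio = 75910 / 200900 ≈ 0.378.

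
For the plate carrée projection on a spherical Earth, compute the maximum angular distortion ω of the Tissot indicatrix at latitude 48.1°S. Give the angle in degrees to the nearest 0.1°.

Plate carrée maps x = Rλ, y = Rφ. The meridian scale is h = 1 and the parallel scale is k = 1/cos φ = sec φ.
At 48.1°: h = 1.000, k = 1.497; principal scales a = 1.497, b = 1.000.
sin(ω/2) = (a − b)/(a + b) = 0.4974/2.497 = 0.1992, so ω = 2 arcsin(0.1992) ≈ 23.0°.

23.0°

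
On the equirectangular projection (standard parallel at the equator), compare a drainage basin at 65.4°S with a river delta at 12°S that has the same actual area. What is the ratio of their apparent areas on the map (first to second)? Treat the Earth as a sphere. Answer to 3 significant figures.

2.35

For the equirectangular projection with φ₀ = 0 (plate carrée), h = 1 along meridians and k = sec φ along parallels.
Areal scale at 65.4°: h·k = 1.000 × 2.402 = 2.402.
Areal scale at 12°: h·k = 1.000 × 1.022 = 1.022.
Ratio = 2.402/1.022 ≈ 2.35.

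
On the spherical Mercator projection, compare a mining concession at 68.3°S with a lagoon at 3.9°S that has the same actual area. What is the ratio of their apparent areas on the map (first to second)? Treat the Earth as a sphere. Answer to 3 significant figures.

7.28

Mercator areal scale is sec²φ.
At 68.3°: sec²(68.3°) = 1/0.3697² = 7.315.
At 3.9°: sec²(3.9°) = 1/0.9977² = 1.005.
Ratio = 7.315/1.005 = cos²(3.9°)/cos²(68.3°) ≈ 7.28.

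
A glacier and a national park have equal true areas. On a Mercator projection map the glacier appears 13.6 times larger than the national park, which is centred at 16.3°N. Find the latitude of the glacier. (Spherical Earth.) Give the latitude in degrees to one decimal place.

74.9°

Mercator areal scale is sec²φ, so apparent-area ratio = sec²φ₁ / sec²φ₂ = cos²φ₂ / cos²φ₁.
cos²φ₂ / cos²φ₁ = 13.6  ⇒  cos φ₁ = cos 16.3° / √13.6 = 0.9598/3.688 = 0.2603.
φ₁ = arccos(0.2603) ≈ 74.9°.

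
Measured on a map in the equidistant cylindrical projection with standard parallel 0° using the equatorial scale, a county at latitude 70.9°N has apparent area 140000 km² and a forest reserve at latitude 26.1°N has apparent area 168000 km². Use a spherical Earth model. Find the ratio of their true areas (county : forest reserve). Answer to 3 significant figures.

0.304

On the plate carrée, areal scale = h·k = 1 × sec φ, so true area = apparent × cos φ.
True area of county: 140000 × cos(70.9°) = 140000 × 0.3272 = 45810 km².
True area of forest reserve: 168000 × cos(26.1°) = 168000 × 0.8980 = 150900 km².
Ratio = 45810 / 150900 ≈ 0.304.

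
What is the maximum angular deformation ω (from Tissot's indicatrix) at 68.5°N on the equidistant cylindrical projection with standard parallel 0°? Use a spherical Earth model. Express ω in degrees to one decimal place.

55.2°

In the plate carrée (x = Rλ, y = Rφ), meridians are true-scale (h = 1) and parallels are stretched by k = sec φ.
At 68.5°: h = 1.000, k = 2.729; principal scales a = 2.729, b = 1.000.
sin(ω/2) = (a − b)/(a + b) = 1.729/3.729 = 0.4636, so ω = 2 arcsin(0.4636) ≈ 55.2°.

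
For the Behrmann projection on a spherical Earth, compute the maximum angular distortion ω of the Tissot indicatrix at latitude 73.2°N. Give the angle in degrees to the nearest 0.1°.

The Behrmann projection is cylindrical equal-area with φ₀ = 30°. For cylindrical equal-area with standard parallel φ₀, h = cos φ / cos φ₀ and k = cos φ₀ / cos φ, so h·k = 1.
At 73.2°: h = 0.3337, k = 2.996; principal scales a = 2.996, b = 0.3337.
sin(ω/2) = (a − b)/(a + b) = 2.663/3.330 = 0.7996, so ω = 2 arcsin(0.7996) ≈ 106.2°.

106.2°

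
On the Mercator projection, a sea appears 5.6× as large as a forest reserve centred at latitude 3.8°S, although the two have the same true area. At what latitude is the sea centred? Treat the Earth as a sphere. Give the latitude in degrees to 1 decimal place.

65.1°

For equal true areas on Mercator, apparent areas scale as sec²φ, so the ratio is cos²φ₂ / cos²φ₁.
cos²φ₂ / cos²φ₁ = 5.6  ⇒  cos φ₁ = cos 3.8° / √5.6 = 0.9978/2.366 = 0.4216.
φ₁ = arccos(0.4216) ≈ 65.1°.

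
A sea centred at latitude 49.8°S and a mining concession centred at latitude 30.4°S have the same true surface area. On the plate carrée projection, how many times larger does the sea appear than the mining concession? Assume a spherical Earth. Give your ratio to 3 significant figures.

1.34

Plate carrée maps x = Rλ, y = Rφ. The meridian scale is h = 1 and the parallel scale is k = 1/cos φ = sec φ.
Areal scale at 49.8°: h·k = 1.000 × 1.549 = 1.549.
Areal scale at 30.4°: h·k = 1.000 × 1.159 = 1.159.
Ratio = 1.549/1.159 ≈ 1.34.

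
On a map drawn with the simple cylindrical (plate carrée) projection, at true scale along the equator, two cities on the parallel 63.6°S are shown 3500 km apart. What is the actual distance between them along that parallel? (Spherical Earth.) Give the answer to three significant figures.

In the plate carrée (x = Rλ, y = Rφ), meridians are true-scale (h = 1) and parallels are stretched by k = sec φ.
Along the parallel at 63.6°, map distances are exaggerated by k = sec 63.6° = 2.249.
True distance = 3500 / 2.249 = 3500 × cos 63.6° ≈ 1560 km.

1560 km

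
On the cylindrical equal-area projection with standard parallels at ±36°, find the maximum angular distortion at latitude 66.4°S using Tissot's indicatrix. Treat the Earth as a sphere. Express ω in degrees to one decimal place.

74.7°

Cylindrical equal-area (φ₀ = 36°): h = cos φ / cos 36° along meridians, k = cos 36° / cos φ along parallels; h·k = 1.
At 66.4°: h = 0.4949, k = 2.021; principal scales a = 2.021, b = 0.4949.
sin(ω/2) = (a − b)/(a + b) = 1.526/2.516 = 0.6066, so ω = 2 arcsin(0.6066) ≈ 74.7°.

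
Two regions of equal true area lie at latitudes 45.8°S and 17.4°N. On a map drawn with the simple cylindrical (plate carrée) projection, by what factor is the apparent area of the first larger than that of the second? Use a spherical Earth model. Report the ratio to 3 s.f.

1.37

Plate carrée maps x = Rλ, y = Rφ. The meridian scale is h = 1 and the parallel scale is k = 1/cos φ = sec φ.
Areal scale at 45.8°: h·k = 1.000 × 1.434 = 1.434.
Areal scale at 17.4°: h·k = 1.000 × 1.048 = 1.048.
Ratio = 1.434/1.048 ≈ 1.37.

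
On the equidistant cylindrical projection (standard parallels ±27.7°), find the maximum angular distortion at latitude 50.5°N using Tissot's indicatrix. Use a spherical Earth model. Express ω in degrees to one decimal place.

18.9°

In the equirectangular projection with standard parallel φ₀ = 27.7° (x = Rλ cos φ₀, y = Rφ), meridians are true-scale (h = 1) and the parallel scale is k = cos φ₀ / cos φ.
At 50.5°: h = 1.000, k = 1.392; principal scales a = 1.392, b = 1.000.
sin(ω/2) = (a − b)/(a + b) = 0.3920/2.392 = 0.1639, so ω = 2 arcsin(0.1639) ≈ 18.9°.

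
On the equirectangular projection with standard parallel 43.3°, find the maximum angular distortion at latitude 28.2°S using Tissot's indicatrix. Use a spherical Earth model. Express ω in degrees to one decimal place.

With standard parallel φ₀ = 43.3°, the equirectangular projection gives x = Rλ cos φ₀, y = Rφ, so h = 1 and k = cos 43.3° / cos φ.
At 28.2°: h = 1.000, k = 0.8258; principal scales a = 1.000, b = 0.8258.
sin(ω/2) = (a − b)/(a + b) = 0.1742/1.826 = 0.09542, so ω = 2 arcsin(0.09542) ≈ 11.0°.

11.0°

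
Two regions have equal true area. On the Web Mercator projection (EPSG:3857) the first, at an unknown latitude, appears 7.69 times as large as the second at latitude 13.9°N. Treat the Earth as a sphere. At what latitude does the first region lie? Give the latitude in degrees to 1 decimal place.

Mercator areal scale is sec²φ, so apparent-area ratio = sec²φ₁ / sec²φ₂ = cos²φ₂ / cos²φ₁.
cos²φ₂ / cos²φ₁ = 7.69  ⇒  cos φ₁ = cos 13.9° / √7.69 = 0.9707/2.773 = 0.3500.
φ₁ = arccos(0.3500) ≈ 69.5°.

69.5°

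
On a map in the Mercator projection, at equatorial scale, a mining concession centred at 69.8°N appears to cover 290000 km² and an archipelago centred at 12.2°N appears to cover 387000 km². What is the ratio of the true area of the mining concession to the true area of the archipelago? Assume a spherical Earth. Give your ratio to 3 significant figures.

0.0935

Mercator's areal exaggeration is sec²φ; hence true area = (apparent area) · cos²φ.
True area of mining concession: 290000 × cos²(69.8°) = 290000 × 0.1192 = 34580 km².
True area of archipelago: 387000 × cos²(12.2°) = 387000 × 0.9553 = 369700 km².
Ratio = 34580 / 369700 ≈ 0.0935.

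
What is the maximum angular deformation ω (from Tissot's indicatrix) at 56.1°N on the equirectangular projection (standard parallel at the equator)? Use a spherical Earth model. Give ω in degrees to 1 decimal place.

33.0°

In the plate carrée (x = Rλ, y = Rφ), meridians are true-scale (h = 1) and parallels are stretched by k = sec φ.
At 56.1°: h = 1.000, k = 1.793; principal scales a = 1.793, b = 1.000.
sin(ω/2) = (a − b)/(a + b) = 0.7929/2.793 = 0.2839, so ω = 2 arcsin(0.2839) ≈ 33.0°.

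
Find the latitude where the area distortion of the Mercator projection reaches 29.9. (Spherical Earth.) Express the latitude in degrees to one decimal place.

Mercator areal scale is sec²φ.
sec²φ = 29.9  ⇒  cos²φ = 0.03344  ⇒  cos φ = 0.1829.
φ = arccos(0.1829) ≈ 79.5°.

79.5°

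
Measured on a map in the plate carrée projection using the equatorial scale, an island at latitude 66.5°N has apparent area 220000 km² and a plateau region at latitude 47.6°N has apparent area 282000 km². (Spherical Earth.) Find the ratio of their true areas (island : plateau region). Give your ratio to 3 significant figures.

On the plate carrée, areal scale = h·k = 1 × sec φ, so true area = apparent × cos φ.
True area of island: 220000 × cos(66.5°) = 220000 × 0.3987 = 87720 km².
True area of plateau region: 282000 × cos(47.6°) = 282000 × 0.6743 = 190200 km².
Ratio = 87720 / 190200 ≈ 0.461.

0.461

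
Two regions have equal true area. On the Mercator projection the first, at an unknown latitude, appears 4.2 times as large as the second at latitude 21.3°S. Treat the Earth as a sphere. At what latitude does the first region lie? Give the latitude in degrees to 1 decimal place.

63.0°

Mercator areal scale is sec²φ, so apparent-area ratio = sec²φ₁ / sec²φ₂ = cos²φ₂ / cos²φ₁.
cos²φ₂ / cos²φ₁ = 4.2  ⇒  cos φ₁ = cos 21.3° / √4.2 = 0.9317/2.049 = 0.4546.
φ₁ = arccos(0.4546) ≈ 63.0°.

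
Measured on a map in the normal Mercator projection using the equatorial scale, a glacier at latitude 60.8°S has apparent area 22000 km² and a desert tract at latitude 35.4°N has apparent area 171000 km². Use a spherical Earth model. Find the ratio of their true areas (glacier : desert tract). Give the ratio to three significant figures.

0.0461

On Mercator the areal scale is sec²φ, so true area = apparent × cos²φ.
True area of glacier: 22000 × cos²(60.8°) = 22000 × 0.2380 = 5236 km².
True area of desert tract: 171000 × cos²(35.4°) = 171000 × 0.6644 = 113600 km².
Ratio = 5236 / 113600 ≈ 0.0461.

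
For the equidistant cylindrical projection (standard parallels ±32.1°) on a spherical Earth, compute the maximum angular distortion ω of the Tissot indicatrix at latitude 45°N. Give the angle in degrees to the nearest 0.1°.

10.3°

The equidistant cylindrical projection with φ₀ = 32.1° has h = 1 (meridians true) and k = cos φ₀ / cos φ along parallels.
At 45°: h = 1.000, k = 1.198; principal scales a = 1.198, b = 1.000.
sin(ω/2) = (a − b)/(a + b) = 0.1980/2.198 = 0.09009, so ω = 2 arcsin(0.09009) ≈ 10.3°.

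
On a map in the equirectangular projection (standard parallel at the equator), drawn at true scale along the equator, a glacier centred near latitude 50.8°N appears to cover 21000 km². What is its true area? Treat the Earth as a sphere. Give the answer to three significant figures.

13300 km²

For the equirectangular projection with φ₀ = 0 (plate carrée), h = 1 along meridians and k = sec φ along parallels.
Areal scale = h·k = 1 × sec φ; at 50.8°, h = 1.000, k = 1.582, so h·k = 1.582.
True area = apparent / (areal scale) = 21000 / 1.582 ≈ 13300 km².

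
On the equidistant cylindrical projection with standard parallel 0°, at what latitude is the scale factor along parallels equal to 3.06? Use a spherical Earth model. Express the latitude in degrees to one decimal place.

70.9°

Plate carrée: h = 1, k = sec φ along parallels.
sec φ = 3.06  ⇒  cos φ = 0.3268  ⇒  φ ≈ 70.9°.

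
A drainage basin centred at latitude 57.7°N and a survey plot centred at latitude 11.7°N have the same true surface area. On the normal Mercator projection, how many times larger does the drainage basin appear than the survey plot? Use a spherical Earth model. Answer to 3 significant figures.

Mercator areal scale is sec²φ.
At 57.7°: sec²(57.7°) = 1/0.5344² = 3.502.
At 11.7°: sec²(11.7°) = 1/0.9792² = 1.043.
Ratio = 3.502/1.043 = cos²(11.7°)/cos²(57.7°) ≈ 3.36.

3.36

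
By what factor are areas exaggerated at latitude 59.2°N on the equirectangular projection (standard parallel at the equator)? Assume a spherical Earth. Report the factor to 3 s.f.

1.95

For the equirectangular projection with φ₀ = 0 (plate carrée), h = 1 along meridians and k = sec φ along parallels.
Areal scale = h·k = 1 × sec φ; at 59.2°, h = 1.000, k = 1.953, so h·k = 1.953.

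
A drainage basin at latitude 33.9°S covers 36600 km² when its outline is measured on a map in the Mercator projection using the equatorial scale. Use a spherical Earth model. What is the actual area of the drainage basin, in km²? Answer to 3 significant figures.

For Mercator, h = k = sec φ (a conformal cylindrical projection has a single point scale, 1/cos φ).
Areal scale = k² = sec²φ = 1/cos²(33.9°) = 1/0.8300² = 1.452.
True area = apparent / (areal scale) = 36600 / 1.452 ≈ 25200 km².

25200 km²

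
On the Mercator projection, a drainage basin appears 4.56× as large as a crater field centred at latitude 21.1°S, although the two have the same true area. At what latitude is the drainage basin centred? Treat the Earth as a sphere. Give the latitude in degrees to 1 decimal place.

64.1°

Mercator areal scale is sec²φ, so apparent-area ratio = sec²φ₁ / sec²φ₂ = cos²φ₂ / cos²φ₁.
cos²φ₂ / cos²φ₁ = 4.56  ⇒  cos φ₁ = cos 21.1° / √4.56 = 0.9330/2.135 = 0.4369.
φ₁ = arccos(0.4369) ≈ 64.1°.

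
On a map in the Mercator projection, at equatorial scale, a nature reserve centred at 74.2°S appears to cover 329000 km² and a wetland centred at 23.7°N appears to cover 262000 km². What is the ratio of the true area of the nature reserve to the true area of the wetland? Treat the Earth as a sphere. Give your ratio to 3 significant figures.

0.111

On Mercator the areal scale is sec²φ, so true area = apparent × cos²φ.
True area of nature reserve: 329000 × cos²(74.2°) = 329000 × 0.07414 = 24390 km².
True area of wetland: 262000 × cos²(23.7°) = 262000 × 0.8384 = 219700 km².
Ratio = 24390 / 219700 ≈ 0.111.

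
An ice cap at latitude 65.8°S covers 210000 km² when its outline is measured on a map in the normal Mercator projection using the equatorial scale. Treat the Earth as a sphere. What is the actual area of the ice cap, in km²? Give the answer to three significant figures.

Mercator is conformal, so the point scale is isotropic: h = k = sec φ = 1/cos φ.
Areal scale = k² = sec²φ = 1/cos²(65.8°) = 1/0.4099² = 5.951.
True area = apparent / (areal scale) = 210000 / 5.951 ≈ 35300 km².

35300 km²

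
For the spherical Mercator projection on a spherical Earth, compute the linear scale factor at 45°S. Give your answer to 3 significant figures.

Mercator is conformal, so the point scale is isotropic: h = k = sec φ = 1/cos φ.
k = 1/cos 45° = 1/0.7071 = 1.414.

1.41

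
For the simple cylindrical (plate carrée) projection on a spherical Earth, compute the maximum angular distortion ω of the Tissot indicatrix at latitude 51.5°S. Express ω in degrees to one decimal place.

26.9°

For the equirectangular projection with φ₀ = 0 (plate carrée), h = 1 along meridians and k = sec φ along parallels.
At 51.5°: h = 1.000, k = 1.606; principal scales a = 1.606, b = 1.000.
sin(ω/2) = (a − b)/(a + b) = 0.6064/2.606 = 0.2327, so ω = 2 arcsin(0.2327) ≈ 26.9°.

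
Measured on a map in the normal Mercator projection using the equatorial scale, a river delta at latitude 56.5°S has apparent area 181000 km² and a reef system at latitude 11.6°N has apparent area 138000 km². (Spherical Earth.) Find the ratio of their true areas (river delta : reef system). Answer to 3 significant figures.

On Mercator the areal scale is sec²φ, so true area = apparent × cos²φ.
True area of river delta: 181000 × cos²(56.5°) = 181000 × 0.3046 = 55140 km².
True area of reef system: 138000 × cos²(11.6°) = 138000 × 0.9596 = 132400 km².
Ratio = 55140 / 132400 ≈ 0.416.

0.416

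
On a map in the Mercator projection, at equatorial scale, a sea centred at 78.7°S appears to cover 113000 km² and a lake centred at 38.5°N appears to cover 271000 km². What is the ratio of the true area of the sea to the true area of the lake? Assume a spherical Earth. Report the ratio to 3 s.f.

Since Mercator area scale is 1/cos²φ, the true area equals the apparent area multiplied by cos²φ.
True area of sea: 113000 × cos²(78.7°) = 113000 × 0.03839 = 4339 km².
True area of lake: 271000 × cos²(38.5°) = 271000 × 0.6125 = 166000 km².
Ratio = 4339 / 166000 ≈ 0.0261.

0.0261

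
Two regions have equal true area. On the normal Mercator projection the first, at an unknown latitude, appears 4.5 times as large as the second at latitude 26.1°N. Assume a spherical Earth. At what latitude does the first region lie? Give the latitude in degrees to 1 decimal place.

For equal true areas on Mercator, apparent areas scale as sec²φ, so the ratio is cos²φ₂ / cos²φ₁.
cos²φ₂ / cos²φ₁ = 4.5  ⇒  cos φ₁ = cos 26.1° / √4.5 = 0.8980/2.121 = 0.4233.
φ₁ = arccos(0.4233) ≈ 65.0°.

65.0°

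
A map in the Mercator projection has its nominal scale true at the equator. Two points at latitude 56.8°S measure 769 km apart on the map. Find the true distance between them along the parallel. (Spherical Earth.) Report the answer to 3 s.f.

421 km

Mercator is conformal, so the point scale is isotropic: h = k = sec φ = 1/cos φ.
Along the parallel at 56.8°, map distances are exaggerated by k = sec 56.8° = 1.826.
True distance = 769 / 1.826 = 769 × cos 56.8° ≈ 421 km.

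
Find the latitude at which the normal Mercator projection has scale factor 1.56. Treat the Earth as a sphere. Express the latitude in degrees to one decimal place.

Mercator scale is k = sec φ = 1/cos φ.
1/cos φ = 1.56  ⇒  cos φ = 0.6410  ⇒  φ = arccos(0.6410) ≈ 50.1°.

50.1°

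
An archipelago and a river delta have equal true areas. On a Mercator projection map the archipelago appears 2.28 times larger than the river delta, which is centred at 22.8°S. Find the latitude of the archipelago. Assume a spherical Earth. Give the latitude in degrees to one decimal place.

On Mercator, (apparent₁)/(apparent₂) = sec²φ₁ / sec²φ₂ when true areas are equal.
cos²φ₂ / cos²φ₁ = 2.28  ⇒  cos φ₁ = cos 22.8° / √2.28 = 0.9219/1.510 = 0.6105.
φ₁ = arccos(0.6105) ≈ 52.4°.

52.4°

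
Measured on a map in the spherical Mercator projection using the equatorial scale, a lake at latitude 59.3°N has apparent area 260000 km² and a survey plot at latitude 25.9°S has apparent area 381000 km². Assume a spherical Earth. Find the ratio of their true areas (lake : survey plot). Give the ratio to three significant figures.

On Mercator the areal scale is sec²φ, so true area = apparent × cos²φ.
True area of lake: 260000 × cos²(59.3°) = 260000 × 0.2607 = 67770 km².
True area of survey plot: 381000 × cos²(25.9°) = 381000 × 0.8092 = 308300 km².
Ratio = 67770 / 308300 ≈ 0.220.

0.220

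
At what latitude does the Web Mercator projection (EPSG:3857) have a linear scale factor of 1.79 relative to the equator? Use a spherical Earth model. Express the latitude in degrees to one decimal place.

Mercator scale is k = sec φ = 1/cos φ.
1/cos φ = 1.79  ⇒  cos φ = 0.5587  ⇒  φ = arccos(0.5587) ≈ 56.0°.

56.0°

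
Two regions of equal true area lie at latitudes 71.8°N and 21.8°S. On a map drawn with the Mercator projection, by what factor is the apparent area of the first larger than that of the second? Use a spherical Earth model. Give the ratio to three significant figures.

8.84

Mercator is conformal with k = sec φ, so areal scale = k² = sec²φ.
At 71.8°: sec²(71.8°) = 1/0.3123² = 10.25.
At 21.8°: sec²(21.8°) = 1/0.9285² = 1.160.
Ratio = 10.25/1.160 = cos²(21.8°)/cos²(71.8°) ≈ 8.84.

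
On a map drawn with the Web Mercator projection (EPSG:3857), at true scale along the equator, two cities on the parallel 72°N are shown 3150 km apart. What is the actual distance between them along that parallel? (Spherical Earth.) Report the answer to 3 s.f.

973 km

Mercator is conformal, so the point scale is isotropic: h = k = sec φ = 1/cos φ.
Along the parallel at 72°, map distances are exaggerated by k = sec 72° = 3.236.
True distance = 3150 / 3.236 = 3150 × cos 72° ≈ 973 km.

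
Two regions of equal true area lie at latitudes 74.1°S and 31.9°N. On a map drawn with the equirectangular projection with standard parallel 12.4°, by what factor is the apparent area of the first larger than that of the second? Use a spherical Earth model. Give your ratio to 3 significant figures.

In the equirectangular projection with standard parallel φ₀ = 12.4° (x = Rλ cos φ₀, y = Rφ), meridians are true-scale (h = 1) and the parallel scale is k = cos φ₀ / cos φ.
Areal scale at 74.1°: h·k = 1.000 × 3.565 = 3.565.
Areal scale at 31.9°: h·k = 1.000 × 1.150 = 1.150.
Ratio = 3.565/1.150 ≈ 3.10.

3.10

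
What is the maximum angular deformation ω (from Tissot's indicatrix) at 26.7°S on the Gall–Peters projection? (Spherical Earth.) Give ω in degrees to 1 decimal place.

26.6°

The Gall–Peters projection is cylindrical equal-area with φ₀ = 45°. For cylindrical equal-area with standard parallel φ₀, h = cos φ / cos φ₀ and k = cos φ₀ / cos φ, so h·k = 1.
At 26.7°: h = 1.263, k = 0.7915; principal scales a = 1.263, b = 0.7915.
sin(ω/2) = (a − b)/(a + b) = 0.4719/2.055 = 0.2297, so ω = 2 arcsin(0.2297) ≈ 26.6°.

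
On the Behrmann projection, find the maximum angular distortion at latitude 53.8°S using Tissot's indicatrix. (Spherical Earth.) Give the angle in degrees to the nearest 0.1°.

42.8°

Behrmann is a cylindrical equal-area projection with standard parallels at ±30°. For cylindrical equal-area with standard parallel φ₀, h = cos φ / cos φ₀ and k = cos φ₀ / cos φ, so h·k = 1.
At 53.8°: h = 0.6820, k = 1.466; principal scales a = 1.466, b = 0.6820.
sin(ω/2) = (a − b)/(a + b) = 0.7844/2.148 = 0.3651, so ω = 2 arcsin(0.3651) ≈ 42.8°.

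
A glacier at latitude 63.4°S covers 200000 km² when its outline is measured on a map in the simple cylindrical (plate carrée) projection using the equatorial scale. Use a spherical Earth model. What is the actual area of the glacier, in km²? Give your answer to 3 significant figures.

89600 km²

In the plate carrée (x = Rλ, y = Rφ), meridians are true-scale (h = 1) and parallels are stretched by k = sec φ.
Areal scale = h·k = 1 × sec φ; at 63.4°, h = 1.000, k = 2.233, so h·k = 2.233.
True area = apparent / (areal scale) = 200000 / 2.233 ≈ 89600 km².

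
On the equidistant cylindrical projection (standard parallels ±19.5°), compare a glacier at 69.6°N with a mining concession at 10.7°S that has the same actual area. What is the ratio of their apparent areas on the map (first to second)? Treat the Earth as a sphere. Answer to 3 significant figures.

With standard parallel φ₀ = 19.5°, the equirectangular projection gives x = Rλ cos φ₀, y = Rφ, so h = 1 and k = cos 19.5° / cos φ.
Areal scale at 69.6°: h·k = 1.000 × 2.704 = 2.704.
Areal scale at 10.7°: h·k = 1.000 × 0.9593 = 0.9593.
Ratio = 2.704/0.9593 ≈ 2.82.

2.82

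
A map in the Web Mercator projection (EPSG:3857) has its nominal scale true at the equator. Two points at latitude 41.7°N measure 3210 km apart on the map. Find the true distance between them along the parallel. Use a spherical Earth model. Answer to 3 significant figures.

2400 km

Mercator is conformal, so the point scale is isotropic: h = k = sec φ = 1/cos φ.
Along the parallel at 41.7°, map distances are exaggerated by k = sec 41.7° = 1.339.
True distance = 3210 / 1.339 = 3210 × cos 41.7° ≈ 2400 km.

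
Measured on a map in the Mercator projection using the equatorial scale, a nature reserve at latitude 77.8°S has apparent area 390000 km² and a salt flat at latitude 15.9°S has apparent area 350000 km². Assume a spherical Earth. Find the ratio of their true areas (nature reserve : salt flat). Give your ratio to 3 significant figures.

0.0538

Mercator's areal exaggeration is sec²φ; hence true area = (apparent area) · cos²φ.
True area of nature reserve: 390000 × cos²(77.8°) = 390000 × 0.04466 = 17420 km².
True area of salt flat: 350000 × cos²(15.9°) = 350000 × 0.9249 = 323700 km².
Ratio = 17420 / 323700 ≈ 0.0538.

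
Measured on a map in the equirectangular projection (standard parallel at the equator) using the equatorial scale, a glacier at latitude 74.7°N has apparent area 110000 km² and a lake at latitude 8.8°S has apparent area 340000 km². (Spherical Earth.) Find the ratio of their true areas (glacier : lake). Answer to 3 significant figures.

0.0864

On the plate carrée, areal scale = h·k = 1 × sec φ, so true area = apparent × cos φ.
True area of glacier: 110000 × cos(74.7°) = 110000 × 0.2639 = 29030 km².
True area of lake: 340000 × cos(8.8°) = 340000 × 0.9882 = 336000 km².
Ratio = 29030 / 336000 ≈ 0.0864.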